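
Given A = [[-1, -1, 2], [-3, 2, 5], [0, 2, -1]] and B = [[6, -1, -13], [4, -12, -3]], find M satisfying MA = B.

M = [[3, -3, 4], [2, -2, -3]]

Right-multiplying both sides by A⁻¹ gives M = BA⁻¹.
det A = 3; the adjugate gives A⁻¹ = [[-4, 1, -3], [-1, 1/3, -1/3], [-2, 2/3, -5/3]].
M = BA⁻¹ = [[6, -1, -13], [4, -12, -3]] · [[-4, 1, -3], [-1, 1/3, -1/3], [-2, 2/3, -5/3]] = [[3, -3, 4], [2, -2, -3]].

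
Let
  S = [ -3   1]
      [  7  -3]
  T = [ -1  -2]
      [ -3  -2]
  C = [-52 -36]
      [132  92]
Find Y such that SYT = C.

Y = [[0, -4], [1, 5]]

Isolating Y: multiply by S⁻¹ from the left and T⁻¹ from the right, so Y = S⁻¹CT⁻¹.
det S = 2; the adjugate gives S⁻¹ = [[-3/2, -1/2], [-7/2, -3/2]].
det T = -4; the adjugate gives T⁻¹ = [[1/2, -1/2], [-3/4, 1/4]].
S⁻¹C = [[12, 8], [-16, -12]].
Y = (S⁻¹C)T⁻¹ = [[0, -4], [1, 5]].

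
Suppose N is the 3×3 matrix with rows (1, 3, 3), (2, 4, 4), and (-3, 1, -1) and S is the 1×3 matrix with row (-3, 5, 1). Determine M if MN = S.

M = [[-3, 3, 2]]

N is on the right of M, so right-multiply by N⁻¹: M = SN⁻¹.
N has determinant 4; N⁻¹ = [[-2, 3/2, 0], [-5/2, 2, 1/2], [7/2, -5/2, -1/2]].
M = SN⁻¹ = [[-3, 5, 1]] · [[-2, 3/2, 0], [-5/2, 2, 1/2], [7/2, -5/2, -1/2]] = [[-3, 3, 2]].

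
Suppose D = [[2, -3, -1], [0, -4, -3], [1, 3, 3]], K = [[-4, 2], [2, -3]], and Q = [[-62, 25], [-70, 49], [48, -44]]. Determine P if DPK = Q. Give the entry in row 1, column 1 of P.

2

Isolating P: multiply by D⁻¹ from the left and K⁻¹ from the right, so P = D⁻¹QK⁻¹.
det D = -1; the adjugate gives D⁻¹ = [[3, -6, -5], [3, -7, -6], [-4, 9, 8]].
det K = 8, so K⁻¹ = [[-3/8, -1/4], [-1/4, -1/2]].
D⁻¹Q = [[-6, 1], [16, -4], [2, -11]].
P = (D⁻¹Q)K⁻¹ = [[2, 1], [-5, -2], [2, 5]].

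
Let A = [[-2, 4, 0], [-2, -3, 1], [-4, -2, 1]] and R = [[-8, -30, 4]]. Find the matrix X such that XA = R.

X = [[-6, -2, 6]]

Since A sits to the right of X, X = RA⁻¹.
det A = -6, so A⁻¹ = [[1/6, 2/3, -2/3], [1/3, 1/3, -1/3], [4/3, 10/3, -7/3]].
X = RA⁻¹ = [[-8, -30, 4]] · [[1/6, 2/3, -2/3], [1/3, 1/3, -1/3], [4/3, 10/3, -7/3]] = [[-6, -2, 6]].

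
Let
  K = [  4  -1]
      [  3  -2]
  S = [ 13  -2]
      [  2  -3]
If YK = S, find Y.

Since K sits to the right of Y, Y = SK⁻¹.
K has determinant -5; K⁻¹ = [[2/5, -1/5], [3/5, -4/5]].
Y = SK⁻¹ = [[13, -2], [2, -3]] · [[2/5, -1/5], [3/5, -4/5]] = [[4, -1], [-1, 2]].

Y = [[4, -1], [-1, 2]]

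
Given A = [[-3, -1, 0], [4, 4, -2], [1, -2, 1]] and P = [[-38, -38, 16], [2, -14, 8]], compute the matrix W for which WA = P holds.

Since A sits to the right of W, W = PA⁻¹.
det A = 6, so A⁻¹ = [[0, 1/6, 1/3], [-1, -1/2, -1], [-2, -7/6, -4/3]].
W = PA⁻¹ = [[-38, -38, 16], [2, -14, 8]] · [[0, 1/6, 1/3], [-1, -1/2, -1], [-2, -7/6, -4/3]] = [[6, -6, 4], [-2, -2, 4]].

W = [[6, -6, 4], [-2, -2, 4]]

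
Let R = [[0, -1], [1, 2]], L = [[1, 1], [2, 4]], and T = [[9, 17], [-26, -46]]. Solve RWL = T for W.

Left-multiply by R⁻¹ and right-multiply by L⁻¹: W = R⁻¹TL⁻¹.
det R = 1, so R⁻¹ = [[2, 1], [-1, 0]].
L has determinant 2; L⁻¹ = [[2, -1/2], [-1, 1/2]].
R⁻¹T = [[-8, -12], [-9, -17]].
W = (R⁻¹T)L⁻¹ = [[-4, -2], [-1, -4]].

W = [[-4, -2], [-1, -4]]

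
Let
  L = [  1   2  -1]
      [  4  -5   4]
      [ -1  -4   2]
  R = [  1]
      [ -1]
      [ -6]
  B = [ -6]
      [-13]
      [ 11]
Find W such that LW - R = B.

W = [[-5], [2], [4]]

LW = B + R = [[-5], [-14], [5]].
L is on the left of W, so left-multiply by L⁻¹: W = L⁻¹(B + R).
det L = 3; the adjugate gives L⁻¹ = [[2, 0, 1], [-4, 1/3, -8/3], [-7, 2/3, -13/3]].
W = L⁻¹(B + R) = [[-5], [2], [4]].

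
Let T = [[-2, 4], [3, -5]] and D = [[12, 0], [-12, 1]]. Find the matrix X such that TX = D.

X = [[6, 2], [6, 1]]

Since T multiplies X on the left, X = T⁻¹D.
det T = -2, so T⁻¹ = [[5/2, 2], [3/2, 1]].
X = T⁻¹D = [[5/2, 2], [3/2, 1]] · [[12, 0], [-12, 1]] = [[6, 2], [6, 1]].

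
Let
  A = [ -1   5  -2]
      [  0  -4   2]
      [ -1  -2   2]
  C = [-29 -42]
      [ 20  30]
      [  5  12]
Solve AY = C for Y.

Y = [[3, 6], [-6, -6], [-2, 3]]

Since A multiplies Y on the left, Y = A⁻¹C.
det A = 2, so A⁻¹ = [[-2, -3, 1], [-1, -2, 1], [-2, -7/2, 2]].
Y = A⁻¹C = [[-2, -3, 1], [-1, -2, 1], [-2, -7/2, 2]] · [[-29, -42], [20, 30], [5, 12]] = [[3, 6], [-6, -6], [-2, 3]].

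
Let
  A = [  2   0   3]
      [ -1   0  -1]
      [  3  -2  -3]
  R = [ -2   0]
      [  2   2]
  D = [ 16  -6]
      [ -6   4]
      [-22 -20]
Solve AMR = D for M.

Isolating M: multiply by A⁻¹ from the left and R⁻¹ from the right, so M = A⁻¹DR⁻¹.
det A = 2; the adjugate gives A⁻¹ = [[-1, -3, 0], [-3, -15/2, -1/2], [1, 2, 0]].
det R = -4; the adjugate gives R⁻¹ = [[-1/2, 0], [1/2, 1/2]].
A⁻¹D = [[2, -6], [8, -2], [4, 2]].
M = (A⁻¹D)R⁻¹ = [[-4, -3], [-5, -1], [-1, 1]].

M = [[-4, -3], [-5, -1], [-1, 1]]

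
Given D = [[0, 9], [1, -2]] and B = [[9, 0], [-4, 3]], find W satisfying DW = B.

W = [[-2, 3], [1, 0]]

Since D multiplies W on the left, W = D⁻¹B.
det D = -9; the adjugate gives D⁻¹ = [[2/9, 1], [1/9, 0]].
W = D⁻¹B = [[2/9, 1], [1/9, 0]] · [[9, 0], [-4, 3]] = [[-2, 3], [1, 0]].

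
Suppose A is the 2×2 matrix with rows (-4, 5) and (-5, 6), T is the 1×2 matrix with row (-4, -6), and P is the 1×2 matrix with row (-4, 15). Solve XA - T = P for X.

X = [[-3, 4]]

XA = P + T = [[-8, 9]].
Since A sits to the right of X, X = (P + T)A⁻¹.
A has determinant 1; A⁻¹ = [[6, -5], [5, -4]].
X = (P + T)A⁻¹ = [[-3, 4]].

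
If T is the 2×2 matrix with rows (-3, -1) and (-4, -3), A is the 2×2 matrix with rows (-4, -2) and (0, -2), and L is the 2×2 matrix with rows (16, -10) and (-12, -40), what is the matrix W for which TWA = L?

W = [[3, -2], [-5, -3]]

Isolating W: multiply by T⁻¹ from the left and A⁻¹ from the right, so W = T⁻¹LA⁻¹.
T has determinant 5; T⁻¹ = [[-3/5, 1/5], [4/5, -3/5]].
A has determinant 8; A⁻¹ = [[-1/4, 1/4], [0, -1/2]].
T⁻¹L = [[-12, -2], [20, 16]].
W = (T⁻¹L)A⁻¹ = [[3, -2], [-5, -3]].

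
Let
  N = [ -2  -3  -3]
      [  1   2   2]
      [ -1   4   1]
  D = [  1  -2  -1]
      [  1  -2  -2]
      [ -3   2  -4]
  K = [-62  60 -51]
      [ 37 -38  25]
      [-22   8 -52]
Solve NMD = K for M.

M = [[3, -5, -5], [-2, 1, 2], [5, 2, -4]]

Left-multiply by N⁻¹ and right-multiply by D⁻¹: M = N⁻¹KD⁻¹.
N has determinant 3; N⁻¹ = [[-2, -3, 0], [-1, -5/3, 1/3], [2, 11/3, -1/3]].
det D = -4; the adjugate gives D⁻¹ = [[-3, 5/2, -1/2], [-5/2, 7/4, -1/4], [1, -1, 0]].
N⁻¹K = [[13, -6, 27], [-7, 6, -8], [19, -22, 7]].
M = (N⁻¹K)D⁻¹ = [[3, -5, -5], [-2, 1, 2], [5, 2, -4]].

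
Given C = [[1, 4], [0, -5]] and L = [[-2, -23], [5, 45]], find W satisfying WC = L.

Right-multiplying both sides by C⁻¹ gives W = LC⁻¹.
det C = -5; the adjugate gives C⁻¹ = [[1, 4/5], [0, -1/5]].
W = LC⁻¹ = [[-2, -23], [5, 45]] · [[1, 4/5], [0, -1/5]] = [[-2, 3], [5, -5]].

W = [[-2, 3], [5, -5]]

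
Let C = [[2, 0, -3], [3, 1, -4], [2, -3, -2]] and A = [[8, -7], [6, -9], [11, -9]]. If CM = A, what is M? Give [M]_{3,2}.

1

Since C multiplies M on the left, M = C⁻¹A.
det C = 5; the adjugate gives C⁻¹ = [[-14/5, 9/5, 3/5], [-2/5, 2/5, -1/5], [-11/5, 6/5, 2/5]].
M = C⁻¹A = [[-14/5, 9/5, 3/5], [-2/5, 2/5, -1/5], [-11/5, 6/5, 2/5]] · [[8, -7], [6, -9], [11, -9]] = [[-5, -2], [-3, 1], [-6, 1]].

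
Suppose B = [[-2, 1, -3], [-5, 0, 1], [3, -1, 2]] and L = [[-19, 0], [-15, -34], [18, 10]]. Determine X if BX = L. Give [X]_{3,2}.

B is on the left of X, so left-multiply by B⁻¹: X = B⁻¹L.
B has determinant -4; B⁻¹ = [[-1/4, -1/4, -1/4], [-13/4, -5/4, -17/4], [-5/4, -1/4, -5/4]].
X = B⁻¹L = [[-1/4, -1/4, -1/4], [-13/4, -5/4, -17/4], [-5/4, -1/4, -5/4]] · [[-19, 0], [-15, -34], [18, 10]] = [[4, 6], [4, 0], [5, -4]].

-4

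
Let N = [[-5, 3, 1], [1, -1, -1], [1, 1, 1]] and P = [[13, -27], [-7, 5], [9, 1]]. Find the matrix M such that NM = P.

N is on the left of M, so left-multiply by N⁻¹: M = N⁻¹P.
det N = -4; the adjugate gives N⁻¹ = [[0, 1/2, 1/2], [1/2, 3/2, 1], [-1/2, -2, -1/2]].
M = N⁻¹P = [[0, 1/2, 1/2], [1/2, 3/2, 1], [-1/2, -2, -1/2]] · [[13, -27], [-7, 5], [9, 1]] = [[1, 3], [5, -5], [3, 3]].

M = [[1, 3], [5, -5], [3, 3]]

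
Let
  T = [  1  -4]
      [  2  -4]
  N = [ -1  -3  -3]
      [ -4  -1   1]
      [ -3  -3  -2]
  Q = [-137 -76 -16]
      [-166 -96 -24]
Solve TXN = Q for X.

X = [[3, 5, 2], [-1, -5, -2]]

Left-multiply by T⁻¹ and right-multiply by N⁻¹: X = T⁻¹QN⁻¹.
det T = 4; the adjugate gives T⁻¹ = [[-1, 1], [-1/2, 1/4]].
det N = 1, so N⁻¹ = [[5, 3, -6], [-11, -7, 13], [9, 6, -11]].
T⁻¹Q = [[-29, -20, -8], [27, 14, 2]].
X = (T⁻¹Q)N⁻¹ = [[3, 5, 2], [-1, -5, -2]].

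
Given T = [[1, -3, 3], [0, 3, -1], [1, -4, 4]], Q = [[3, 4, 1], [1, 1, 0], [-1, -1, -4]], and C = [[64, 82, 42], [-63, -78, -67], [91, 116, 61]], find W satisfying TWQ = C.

W = T⁻¹CQ⁻¹ (apply T⁻¹ on the left and Q⁻¹ on the right).
T has determinant 2; T⁻¹ = [[4, 0, -3], [-1/2, 1/2, 1/2], [-3/2, 1/2, 3/2]].
det Q = 4; the adjugate gives Q⁻¹ = [[-1, 15/4, -1/4], [1, -11/4, 1/4], [0, -1/4, -1/4]].
T⁻¹C = [[-17, -20, -15], [-18, -22, -24], [9, 12, -5]].
W = (T⁻¹C)Q⁻¹ = [[-3, -5, 3], [-4, -1, 5], [3, 2, 2]].

W = [[-3, -5, 3], [-4, -1, 5], [3, 2, 2]]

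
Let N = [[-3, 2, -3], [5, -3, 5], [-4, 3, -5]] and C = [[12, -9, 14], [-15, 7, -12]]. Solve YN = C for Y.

Right-multiplying both sides by N⁻¹ gives Y = CN⁻¹.
det N = 1, so N⁻¹ = [[0, 1, 1], [5, 3, 0], [3, 1, -1]].
Y = CN⁻¹ = [[12, -9, 14], [-15, 7, -12]] · [[0, 1, 1], [5, 3, 0], [3, 1, -1]] = [[-3, -1, -2], [-1, -6, -3]].

Y = [[-3, -1, -2], [-1, -6, -3]]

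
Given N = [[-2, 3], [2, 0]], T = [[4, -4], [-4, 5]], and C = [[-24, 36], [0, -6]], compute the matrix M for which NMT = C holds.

Isolating M: multiply by N⁻¹ from the left and T⁻¹ from the right, so M = N⁻¹CT⁻¹.
N has determinant -6; N⁻¹ = [[0, 1/2], [1/3, 1/3]].
det T = 4; the adjugate gives T⁻¹ = [[5/4, 1], [1, 1]].
N⁻¹C = [[0, -3], [-8, 10]].
M = (N⁻¹C)T⁻¹ = [[-3, -3], [0, 2]].

M = [[-3, -3], [0, 2]]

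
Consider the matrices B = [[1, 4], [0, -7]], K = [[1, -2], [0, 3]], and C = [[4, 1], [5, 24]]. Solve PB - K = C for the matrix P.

P = [[5, 3], [5, -1]]

PB = C + K = [[5, -1], [5, 27]].
Since B sits to the right of P, P = (C + K)B⁻¹.
det B = -7, so B⁻¹ = [[1, 4/7], [0, -1/7]].
P = (C + K)B⁻¹ = [[5, 3], [5, -1]].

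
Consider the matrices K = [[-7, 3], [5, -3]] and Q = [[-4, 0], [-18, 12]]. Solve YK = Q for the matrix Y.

Right-multiplying both sides by K⁻¹ gives Y = QK⁻¹.
det K = 6; the adjugate gives K⁻¹ = [[-1/2, -1/2], [-5/6, -7/6]].
Y = QK⁻¹ = [[-4, 0], [-18, 12]] · [[-1/2, -1/2], [-5/6, -7/6]] = [[2, 2], [-1, -5]].

Y = [[2, 2], [-1, -5]]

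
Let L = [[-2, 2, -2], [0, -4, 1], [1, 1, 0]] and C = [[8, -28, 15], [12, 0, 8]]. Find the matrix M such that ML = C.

L is on the right of M, so right-multiply by L⁻¹: M = CL⁻¹.
L has determinant -4; L⁻¹ = [[1/4, 1/2, 3/2], [-1/4, -1/2, -1/2], [-1, -1, -2]].
M = CL⁻¹ = [[8, -28, 15], [12, 0, 8]] · [[1/4, 1/2, 3/2], [-1/4, -1/2, -1/2], [-1, -1, -2]] = [[-6, 3, -4], [-5, -2, 2]].

M = [[-6, 3, -4], [-5, -2, 2]]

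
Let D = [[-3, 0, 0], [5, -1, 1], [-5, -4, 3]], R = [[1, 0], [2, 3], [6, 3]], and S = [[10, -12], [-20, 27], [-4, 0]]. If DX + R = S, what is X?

DX = S − R = [[9, -12], [-22, 24], [-10, -3]].
D is on the left of X, so left-multiply by D⁻¹: X = D⁻¹(S − R).
det D = -3, so D⁻¹ = [[-1/3, 0, 0], [20/3, 3, -1], [25/3, 4, -1]].
X = D⁻¹(S − R) = [[-3, 4], [4, -5], [-3, -1]].

X = [[-3, 4], [4, -5], [-3, -1]]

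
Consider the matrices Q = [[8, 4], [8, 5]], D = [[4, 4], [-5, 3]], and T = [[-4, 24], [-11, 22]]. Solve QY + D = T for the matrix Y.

Y = [[-2, 3], [2, -1]]

QY = T − D = [[-8, 20], [-6, 19]].
Q is on the left of Y, so left-multiply by Q⁻¹: Y = Q⁻¹(T − D).
det Q = 8; the adjugate gives Q⁻¹ = [[5/8, -1/2], [-1, 1]].
Y = Q⁻¹(T − D) = [[-2, 3], [2, -1]].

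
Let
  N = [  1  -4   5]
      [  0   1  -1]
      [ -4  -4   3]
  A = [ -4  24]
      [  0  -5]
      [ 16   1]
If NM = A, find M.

Since N multiplies M on the left, M = N⁻¹A.
det N = 3; the adjugate gives N⁻¹ = [[-1/3, -8/3, -1/3], [4/3, 23/3, 1/3], [4/3, 20/3, 1/3]].
M = N⁻¹A = [[-1/3, -8/3, -1/3], [4/3, 23/3, 1/3], [4/3, 20/3, 1/3]] · [[-4, 24], [0, -5], [16, 1]] = [[-4, 5], [0, -6], [0, -1]].

M = [[-4, 5], [0, -6], [0, -1]]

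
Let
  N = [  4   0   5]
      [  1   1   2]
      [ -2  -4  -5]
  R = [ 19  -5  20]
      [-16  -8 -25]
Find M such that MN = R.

Since N sits to the right of M, M = RN⁻¹.
det N = 2, so N⁻¹ = [[3/2, -10, -5/2], [1/2, -5, -3/2], [-1, 8, 2]].
M = RN⁻¹ = [[19, -5, 20], [-16, -8, -25]] · [[3/2, -10, -5/2], [1/2, -5, -3/2], [-1, 8, 2]] = [[6, -5, 0], [-3, 0, 2]].

M = [[6, -5, 0], [-3, 0, 2]]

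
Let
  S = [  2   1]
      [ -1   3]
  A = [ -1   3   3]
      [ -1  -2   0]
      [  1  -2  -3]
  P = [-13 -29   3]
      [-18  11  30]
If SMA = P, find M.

Left-multiply by S⁻¹ and right-multiply by A⁻¹: M = S⁻¹PA⁻¹.
det S = 7; the adjugate gives S⁻¹ = [[3/7, -1/7], [1/7, 2/7]].
det A = -3, so A⁻¹ = [[-2, -1, -2], [1, 0, 1], [-4/3, -1/3, -5/3]].
S⁻¹P = [[-3, -14, -3], [-7, -1, 9]].
M = (S⁻¹P)A⁻¹ = [[-4, 4, -3], [1, 4, -2]].

M = [[-4, 4, -3], [1, 4, -2]]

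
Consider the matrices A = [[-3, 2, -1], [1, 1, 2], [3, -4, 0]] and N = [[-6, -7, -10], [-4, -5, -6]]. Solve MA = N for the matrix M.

M = [[4, -3, 3], [4, -1, 3]]

Since A sits to the right of M, M = NA⁻¹.
det A = -5, so A⁻¹ = [[-8/5, -4/5, -1], [-6/5, -3/5, -1], [7/5, 6/5, 1]].
M = NA⁻¹ = [[-6, -7, -10], [-4, -5, -6]] · [[-8/5, -4/5, -1], [-6/5, -3/5, -1], [7/5, 6/5, 1]] = [[4, -3, 3], [4, -1, 3]].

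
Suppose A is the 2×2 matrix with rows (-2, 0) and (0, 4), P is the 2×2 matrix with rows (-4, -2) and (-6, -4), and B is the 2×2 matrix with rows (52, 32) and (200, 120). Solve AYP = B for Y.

Y = [[2, 3], [-5, -5]]

Isolating Y: multiply by A⁻¹ from the left and P⁻¹ from the right, so Y = A⁻¹BP⁻¹.
det A = -8, so A⁻¹ = [[-1/2, 0], [0, 1/4]].
det P = 4; the adjugate gives P⁻¹ = [[-1, 1/2], [3/2, -1]].
A⁻¹B = [[-26, -16], [50, 30]].
Y = (A⁻¹B)P⁻¹ = [[2, 3], [-5, -5]].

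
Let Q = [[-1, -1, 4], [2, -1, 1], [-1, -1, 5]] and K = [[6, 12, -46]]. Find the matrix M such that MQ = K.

Q is on the right of M, so right-multiply by Q⁻¹: M = KQ⁻¹.
det Q = 3; the adjugate gives Q⁻¹ = [[-4/3, 1/3, 1], [-11/3, -1/3, 3], [-1, 0, 1]].
M = KQ⁻¹ = [[6, 12, -46]] · [[-4/3, 1/3, 1], [-11/3, -1/3, 3], [-1, 0, 1]] = [[-6, -2, -4]].

M = [[-6, -2, -4]]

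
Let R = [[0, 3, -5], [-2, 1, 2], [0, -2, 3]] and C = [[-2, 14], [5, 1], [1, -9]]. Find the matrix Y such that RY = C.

R is on the left of Y, so left-multiply by R⁻¹: Y = R⁻¹C.
det R = -2; the adjugate gives R⁻¹ = [[-7/2, -1/2, -11/2], [-3, 0, -5], [-2, 0, -3]].
Y = R⁻¹C = [[-7/2, -1/2, -11/2], [-3, 0, -5], [-2, 0, -3]] · [[-2, 14], [5, 1], [1, -9]] = [[-1, 0], [1, 3], [1, -1]].

Y = [[-1, 0], [1, 3], [1, -1]]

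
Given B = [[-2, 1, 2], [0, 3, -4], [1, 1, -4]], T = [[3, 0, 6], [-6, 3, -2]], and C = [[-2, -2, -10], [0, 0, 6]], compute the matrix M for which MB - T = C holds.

MB = C + T = [[1, -2, -4], [-6, 3, 4]].
B is on the right of M, so right-multiply by B⁻¹: M = (C + T)B⁻¹.
B has determinant 6; B⁻¹ = [[-4/3, 1, -5/3], [-2/3, 1, -4/3], [-1/2, 1/2, -1]].
M = (C + T)B⁻¹ = [[2, -3, 5], [4, -1, 2]].

M = [[2, -3, 5], [4, -1, 2]]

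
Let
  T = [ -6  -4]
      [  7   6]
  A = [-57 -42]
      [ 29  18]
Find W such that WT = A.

Since T sits to the right of W, W = AT⁻¹.
det T = -8; the adjugate gives T⁻¹ = [[-3/4, -1/2], [7/8, 3/4]].
W = AT⁻¹ = [[-57, -42], [29, 18]] · [[-3/4, -1/2], [7/8, 3/4]] = [[6, -3], [-6, -1]].

W = [[6, -3], [-6, -1]]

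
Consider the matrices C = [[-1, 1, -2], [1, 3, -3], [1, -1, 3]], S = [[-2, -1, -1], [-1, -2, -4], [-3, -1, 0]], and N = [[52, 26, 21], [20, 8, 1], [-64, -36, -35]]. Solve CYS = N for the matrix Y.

Y = [[5, 0, 5], [0, 3, -2], [-2, 4, 4]]

Y = C⁻¹NS⁻¹ (apply C⁻¹ on the left and S⁻¹ on the right).
C has determinant -4; C⁻¹ = [[-3/2, 1/4, -3/4], [3/2, 1/4, 5/4], [1, 0, 1]].
det S = 1, so S⁻¹ = [[-4, 1, 2], [12, -3, -7], [-5, 1, 3]].
C⁻¹N = [[-25, -10, -5], [3, -4, -12], [-12, -10, -14]].
Y = (C⁻¹N)S⁻¹ = [[5, 0, 5], [0, 3, -2], [-2, 4, 4]].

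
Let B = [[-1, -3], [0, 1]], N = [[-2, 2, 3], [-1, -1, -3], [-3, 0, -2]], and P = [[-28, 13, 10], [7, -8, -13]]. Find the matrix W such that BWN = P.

W = [[4, -3, -4], [-3, 2, -1]]

W = B⁻¹PN⁻¹ (apply B⁻¹ on the left and N⁻¹ on the right).
det B = -1; the adjugate gives B⁻¹ = [[-1, -3], [0, 1]].
det N = 1; the adjugate gives N⁻¹ = [[2, 4, -3], [7, 13, -9], [-3, -6, 4]].
B⁻¹P = [[7, 11, 29], [7, -8, -13]].
W = (B⁻¹P)N⁻¹ = [[4, -3, -4], [-3, 2, -1]].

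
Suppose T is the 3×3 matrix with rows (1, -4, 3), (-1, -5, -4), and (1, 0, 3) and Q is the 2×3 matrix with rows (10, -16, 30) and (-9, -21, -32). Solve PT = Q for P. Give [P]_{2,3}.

Since T sits to the right of P, P = QT⁻¹.
det T = 4; the adjugate gives T⁻¹ = [[-15/4, 3, 31/4], [-1/4, 0, 1/4], [5/4, -1, -9/4]].
P = QT⁻¹ = [[10, -16, 30], [-9, -21, -32]] · [[-15/4, 3, 31/4], [-1/4, 0, 1/4], [5/4, -1, -9/4]] = [[4, 0, 6], [-1, 5, -3]].

-3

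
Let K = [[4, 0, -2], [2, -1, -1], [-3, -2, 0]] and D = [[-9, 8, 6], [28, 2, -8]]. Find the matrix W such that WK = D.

K is on the right of W, so right-multiply by K⁻¹: W = DK⁻¹.
det K = 6; the adjugate gives K⁻¹ = [[-1/3, 2/3, -1/3], [1/2, -1, 0], [-7/6, 4/3, -2/3]].
W = DK⁻¹ = [[-9, 8, 6], [28, 2, -8]] · [[-1/3, 2/3, -1/3], [1/2, -1, 0], [-7/6, 4/3, -2/3]] = [[0, -6, -1], [1, 6, -4]].

W = [[0, -6, -1], [1, 6, -4]]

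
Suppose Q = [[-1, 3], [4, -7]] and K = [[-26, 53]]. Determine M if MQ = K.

M = [[6, -5]]

Since Q sits to the right of M, M = KQ⁻¹.
det Q = -5; the adjugate gives Q⁻¹ = [[7/5, 3/5], [4/5, 1/5]].
M = KQ⁻¹ = [[-26, 53]] · [[7/5, 3/5], [4/5, 1/5]] = [[6, -5]].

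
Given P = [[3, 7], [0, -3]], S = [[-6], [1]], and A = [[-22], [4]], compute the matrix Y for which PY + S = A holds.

PY = A − S = [[-16], [3]].
Since P multiplies Y on the left, Y = P⁻¹(A − S).
det P = -9, so P⁻¹ = [[1/3, 7/9], [0, -1/3]].
Y = P⁻¹(A − S) = [[-3], [-1]].

Y = [[-3], [-1]]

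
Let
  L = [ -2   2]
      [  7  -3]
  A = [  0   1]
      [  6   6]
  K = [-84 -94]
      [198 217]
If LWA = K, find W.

Isolating W: multiply by L⁻¹ from the left and A⁻¹ from the right, so W = L⁻¹KA⁻¹.
det L = -8; the adjugate gives L⁻¹ = [[3/8, 1/4], [7/8, 1/4]].
det A = -6; the adjugate gives A⁻¹ = [[-1, 1/6], [1, 0]].
L⁻¹K = [[18, 19], [-24, -28]].
W = (L⁻¹K)A⁻¹ = [[1, 3], [-4, -4]].

W = [[1, 3], [-4, -4]]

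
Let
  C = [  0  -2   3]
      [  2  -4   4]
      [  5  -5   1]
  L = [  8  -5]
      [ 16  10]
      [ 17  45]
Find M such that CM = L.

C is on the left of M, so left-multiply by C⁻¹: M = C⁻¹L.
det C = -6, so C⁻¹ = [[-8/3, 13/6, -2/3], [-3, 5/2, -1], [-5/3, 5/3, -2/3]].
M = C⁻¹L = [[-8/3, 13/6, -2/3], [-3, 5/2, -1], [-5/3, 5/3, -2/3]] · [[8, -5], [16, 10], [17, 45]] = [[2, 5], [-1, -5], [2, -5]].

M = [[2, 5], [-1, -5], [2, -5]]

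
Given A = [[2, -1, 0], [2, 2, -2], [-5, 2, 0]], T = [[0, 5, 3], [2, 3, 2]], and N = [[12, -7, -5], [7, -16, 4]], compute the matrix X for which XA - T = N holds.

XA = N + T = [[12, -2, -2], [9, -13, 6]].
A is on the right of X, so right-multiply by A⁻¹: X = (N + T)A⁻¹.
det A = -2; the adjugate gives A⁻¹ = [[-2, 0, -1], [-5, 0, -2], [-7, -1/2, -3]].
X = (N + T)A⁻¹ = [[0, 1, -2], [5, -3, -1]].

X = [[0, 1, -2], [5, -3, -1]]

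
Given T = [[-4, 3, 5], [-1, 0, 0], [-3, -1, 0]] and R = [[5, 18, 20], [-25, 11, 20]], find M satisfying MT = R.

M = [[4, -3, -6], [4, 6, 1]]

T is on the right of M, so right-multiply by T⁻¹: M = RT⁻¹.
T has determinant 5; T⁻¹ = [[0, -1, 0], [0, 3, -1], [1/5, -13/5, 3/5]].
M = RT⁻¹ = [[5, 18, 20], [-25, 11, 20]] · [[0, -1, 0], [0, 3, -1], [1/5, -13/5, 3/5]] = [[4, -3, -6], [4, 6, 1]].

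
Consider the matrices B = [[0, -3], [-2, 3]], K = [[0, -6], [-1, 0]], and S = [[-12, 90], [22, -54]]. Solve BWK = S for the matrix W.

Isolating W: multiply by B⁻¹ from the left and K⁻¹ from the right, so W = B⁻¹SK⁻¹.
B has determinant -6; B⁻¹ = [[-1/2, -1/2], [-1/3, 0]].
det K = -6, so K⁻¹ = [[0, -1], [-1/6, 0]].
B⁻¹S = [[-5, -18], [4, -30]].
W = (B⁻¹S)K⁻¹ = [[3, 5], [5, -4]].

W = [[3, 5], [5, -4]]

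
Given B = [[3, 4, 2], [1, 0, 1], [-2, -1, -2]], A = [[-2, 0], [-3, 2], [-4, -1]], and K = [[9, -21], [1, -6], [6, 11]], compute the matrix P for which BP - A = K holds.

P = [[3, -5], [2, -2], [-5, 1]]

BP = K + A = [[7, -21], [-2, -4], [2, 10]].
Since B multiplies P on the left, P = B⁻¹(K + A).
B has determinant 1; B⁻¹ = [[1, 6, 4], [0, -2, -1], [-1, -5, -4]].
P = B⁻¹(K + A) = [[3, -5], [2, -2], [-5, 1]].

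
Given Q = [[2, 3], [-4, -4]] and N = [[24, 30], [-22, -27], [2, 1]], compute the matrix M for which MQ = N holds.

M = [[6, -3], [-5, 3], [-1, -1]]

Right-multiplying both sides by Q⁻¹ gives M = NQ⁻¹.
det Q = 4; the adjugate gives Q⁻¹ = [[-1, -3/4], [1, 1/2]].
M = NQ⁻¹ = [[24, 30], [-22, -27], [2, 1]] · [[-1, -3/4], [1, 1/2]] = [[6, -3], [-5, 3], [-1, -1]].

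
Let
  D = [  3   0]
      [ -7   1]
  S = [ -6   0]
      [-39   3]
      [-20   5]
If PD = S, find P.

Since D sits to the right of P, P = SD⁻¹.
det D = 3; the adjugate gives D⁻¹ = [[1/3, 0], [7/3, 1]].
P = SD⁻¹ = [[-6, 0], [-39, 3], [-20, 5]] · [[1/3, 0], [7/3, 1]] = [[-2, 0], [-6, 3], [5, 5]].

P = [[-2, 0], [-6, 3], [5, 5]]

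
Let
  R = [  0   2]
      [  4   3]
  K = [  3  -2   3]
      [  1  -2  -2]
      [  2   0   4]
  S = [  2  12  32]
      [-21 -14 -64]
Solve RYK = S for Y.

Isolating Y: multiply by R⁻¹ from the left and K⁻¹ from the right, so Y = R⁻¹SK⁻¹.
det R = -8; the adjugate gives R⁻¹ = [[-3/8, 1/4], [1/2, 0]].
det K = 4; the adjugate gives K⁻¹ = [[-2, 2, 5/2], [-2, 3/2, 9/4], [1, -1, -1]].
R⁻¹S = [[-6, -8, -28], [1, 6, 16]].
Y = (R⁻¹S)K⁻¹ = [[0, 4, -5], [2, -5, 0]].

Y = [[0, 4, -5], [2, -5, 0]]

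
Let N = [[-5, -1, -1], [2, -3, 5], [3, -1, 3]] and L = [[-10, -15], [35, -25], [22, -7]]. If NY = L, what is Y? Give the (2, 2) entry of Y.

Since N multiplies Y on the left, Y = N⁻¹L.
N has determinant 4; N⁻¹ = [[-1, 1, -2], [9/4, -3, 23/4], [7/4, -2, 17/4]].
Y = N⁻¹L = [[-1, 1, -2], [9/4, -3, 23/4], [7/4, -2, 17/4]] · [[-10, -15], [35, -25], [22, -7]] = [[1, 4], [-1, 1], [6, -6]].

1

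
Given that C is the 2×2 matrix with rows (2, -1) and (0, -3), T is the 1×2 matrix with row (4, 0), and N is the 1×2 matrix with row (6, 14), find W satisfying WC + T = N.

WC = N − T = [[2, 14]].
Right-multiplying both sides by C⁻¹ gives W = (N − T)C⁻¹.
det C = -6; the adjugate gives C⁻¹ = [[1/2, -1/6], [0, -1/3]].
W = (N − T)C⁻¹ = [[1, -5]].

W = [[1, -5]]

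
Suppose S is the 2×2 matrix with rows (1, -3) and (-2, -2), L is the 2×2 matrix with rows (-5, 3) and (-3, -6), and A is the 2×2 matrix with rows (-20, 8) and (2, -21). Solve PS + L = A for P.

PS = A − L = [[-15, 5], [5, -15]].
Right-multiplying both sides by S⁻¹ gives P = (A − L)S⁻¹.
det S = -8; the adjugate gives S⁻¹ = [[1/4, -3/8], [-1/4, -1/8]].
P = (A − L)S⁻¹ = [[-5, 5], [5, 0]].

P = [[-5, 5], [5, 0]]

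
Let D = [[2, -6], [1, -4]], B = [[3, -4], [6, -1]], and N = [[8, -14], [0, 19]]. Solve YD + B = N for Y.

YD = N − B = [[5, -10], [-6, 20]].
Since D sits to the right of Y, Y = (N − B)D⁻¹.
det D = -2; the adjugate gives D⁻¹ = [[2, -3], [1/2, -1]].
Y = (N − B)D⁻¹ = [[5, -5], [-2, -2]].

Y = [[5, -5], [-2, -2]]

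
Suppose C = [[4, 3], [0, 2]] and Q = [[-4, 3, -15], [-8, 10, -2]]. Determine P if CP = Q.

P = [[2, -3, -3], [-4, 5, -1]]

Left-multiplying both sides by C⁻¹ gives P = C⁻¹Q.
det C = 8; the adjugate gives C⁻¹ = [[1/4, -3/8], [0, 1/2]].
P = C⁻¹Q = [[1/4, -3/8], [0, 1/2]] · [[-4, 3, -15], [-8, 10, -2]] = [[2, -3, -3], [-4, 5, -1]].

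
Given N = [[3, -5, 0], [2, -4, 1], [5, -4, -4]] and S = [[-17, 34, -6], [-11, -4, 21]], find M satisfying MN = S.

M = [[-6, -2, 1], [4, 1, -5]]

N is on the right of M, so right-multiply by N⁻¹: M = SN⁻¹.
det N = -5, so N⁻¹ = [[-4, 4, 1], [-13/5, 12/5, 3/5], [-12/5, 13/5, 2/5]].
M = SN⁻¹ = [[-17, 34, -6], [-11, -4, 21]] · [[-4, 4, 1], [-13/5, 12/5, 3/5], [-12/5, 13/5, 2/5]] = [[-6, -2, 1], [4, 1, -5]].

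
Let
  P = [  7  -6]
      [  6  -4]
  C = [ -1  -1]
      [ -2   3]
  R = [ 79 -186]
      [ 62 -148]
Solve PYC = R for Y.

Y = [[3, -5], [-1, 3]]

Isolating Y: multiply by P⁻¹ from the left and C⁻¹ from the right, so Y = P⁻¹RC⁻¹.
P has determinant 8; P⁻¹ = [[-1/2, 3/4], [-3/4, 7/8]].
det C = -5; the adjugate gives C⁻¹ = [[-3/5, -1/5], [-2/5, 1/5]].
P⁻¹R = [[7, -18], [-5, 10]].
Y = (P⁻¹R)C⁻¹ = [[3, -5], [-1, 3]].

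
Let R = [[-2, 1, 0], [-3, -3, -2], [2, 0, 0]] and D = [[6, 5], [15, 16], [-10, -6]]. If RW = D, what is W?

Since R multiplies W on the left, W = R⁻¹D.
det R = -4, so R⁻¹ = [[0, 0, 1/2], [1, 0, 1], [-3/2, -1/2, -9/4]].
W = R⁻¹D = [[0, 0, 1/2], [1, 0, 1], [-3/2, -1/2, -9/4]] · [[6, 5], [15, 16], [-10, -6]] = [[-5, -3], [-4, -1], [6, -2]].

W = [[-5, -3], [-4, -1], [6, -2]]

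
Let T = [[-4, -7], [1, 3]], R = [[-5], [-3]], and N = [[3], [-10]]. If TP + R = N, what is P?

P = [[5], [-4]]

TP = N − R = [[8], [-7]].
T is on the left of P, so left-multiply by T⁻¹: P = T⁻¹(N − R).
T has determinant -5; T⁻¹ = [[-3/5, -7/5], [1/5, 4/5]].
P = T⁻¹(N − R) = [[5], [-4]].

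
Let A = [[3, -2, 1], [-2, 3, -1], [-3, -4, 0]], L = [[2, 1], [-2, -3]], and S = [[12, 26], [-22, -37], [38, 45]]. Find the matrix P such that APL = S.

P = [[-2, -1], [0, 4], [2, 1]]

Left-multiply by A⁻¹ and right-multiply by L⁻¹: P = A⁻¹SL⁻¹.
A has determinant -1; A⁻¹ = [[4, 4, 1], [-3, -3, -1], [-17, -18, -5]].
det L = -4; the adjugate gives L⁻¹ = [[3/4, 1/4], [-1/2, -1/2]].
A⁻¹S = [[-2, 1], [-8, -12], [2, -1]].
P = (A⁻¹S)L⁻¹ = [[-2, -1], [0, 4], [2, 1]].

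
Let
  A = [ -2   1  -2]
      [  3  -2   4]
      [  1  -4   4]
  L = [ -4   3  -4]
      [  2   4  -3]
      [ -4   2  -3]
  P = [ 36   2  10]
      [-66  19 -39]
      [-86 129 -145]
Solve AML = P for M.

M = [[-1, -5, 0], [-4, -4, -2], [4, 0, -3]]

Left-multiply by A⁻¹ and right-multiply by L⁻¹: M = A⁻¹PL⁻¹.
det A = -4; the adjugate gives A⁻¹ = [[-2, -1, 0], [2, 3/2, -1/2], [5/2, 7/4, -1/4]].
L has determinant -2; L⁻¹ = [[3, -1/2, -7/2], [-9, 2, 10], [-10, 2, 11]].
A⁻¹P = [[-6, -23, 19], [16, -32, 34], [-4, 6, -7]].
M = (A⁻¹P)L⁻¹ = [[-1, -5, 0], [-4, -4, -2], [4, 0, -3]].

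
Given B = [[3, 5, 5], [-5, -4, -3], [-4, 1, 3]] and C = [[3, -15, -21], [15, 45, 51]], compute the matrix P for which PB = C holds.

Since B sits to the right of P, P = CB⁻¹.
B has determinant 3; B⁻¹ = [[-3, -10/3, 5/3], [9, 29/3, -16/3], [-7, -23/3, 13/3]].
P = CB⁻¹ = [[3, -15, -21], [15, 45, 51]] · [[-3, -10/3, 5/3], [9, 29/3, -16/3], [-7, -23/3, 13/3]] = [[3, 6, -6], [3, -6, 6]].

P = [[3, 6, -6], [3, -6, 6]]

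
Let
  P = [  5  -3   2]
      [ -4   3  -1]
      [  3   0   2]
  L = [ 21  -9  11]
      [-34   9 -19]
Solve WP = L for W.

Since P sits to the right of W, W = LP⁻¹.
det P = -3, so P⁻¹ = [[-2, -2, 1], [-5/3, -4/3, 1], [3, 3, -1]].
W = LP⁻¹ = [[21, -9, 11], [-34, 9, -19]] · [[-2, -2, 1], [-5/3, -4/3, 1], [3, 3, -1]] = [[6, 3, 1], [-4, -1, -6]].

W = [[6, 3, 1], [-4, -1, -6]]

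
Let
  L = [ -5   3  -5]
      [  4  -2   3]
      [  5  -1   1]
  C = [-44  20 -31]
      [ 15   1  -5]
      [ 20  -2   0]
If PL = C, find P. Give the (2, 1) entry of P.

2

L is on the right of P, so right-multiply by L⁻¹: P = CL⁻¹.
L has determinant -2; L⁻¹ = [[-1/2, -1, 1/2], [-11/2, -10, 5/2], [-3, -5, 1]].
P = CL⁻¹ = [[-44, 20, -31], [15, 1, -5], [20, -2, 0]] · [[-1/2, -1, 1/2], [-11/2, -10, 5/2], [-3, -5, 1]] = [[5, -1, -3], [2, 0, 5], [1, 0, 5]].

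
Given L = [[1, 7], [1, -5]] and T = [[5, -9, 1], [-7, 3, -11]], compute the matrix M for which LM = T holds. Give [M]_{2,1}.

1

Since L multiplies M on the left, M = L⁻¹T.
L has determinant -12; L⁻¹ = [[5/12, 7/12], [1/12, -1/12]].
M = L⁻¹T = [[5/12, 7/12], [1/12, -1/12]] · [[5, -9, 1], [-7, 3, -11]] = [[-2, -2, -6], [1, -1, 1]].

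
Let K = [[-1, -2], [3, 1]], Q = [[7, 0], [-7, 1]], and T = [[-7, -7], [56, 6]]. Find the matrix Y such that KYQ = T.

Y = [[4, 1], [2, 3]]

Y = K⁻¹TQ⁻¹ (apply K⁻¹ on the left and Q⁻¹ on the right).
K has determinant 5; K⁻¹ = [[1/5, 2/5], [-3/5, -1/5]].
det Q = 7, so Q⁻¹ = [[1/7, 0], [1, 1]].
K⁻¹T = [[21, 1], [-7, 3]].
Y = (K⁻¹T)Q⁻¹ = [[4, 1], [2, 3]].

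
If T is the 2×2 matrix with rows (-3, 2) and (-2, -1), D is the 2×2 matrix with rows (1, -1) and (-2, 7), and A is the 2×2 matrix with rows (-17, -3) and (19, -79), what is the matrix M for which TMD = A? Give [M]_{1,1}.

M = T⁻¹AD⁻¹ (apply T⁻¹ on the left and D⁻¹ on the right).
det T = 7; the adjugate gives T⁻¹ = [[-1/7, -2/7], [2/7, -3/7]].
det D = 5, so D⁻¹ = [[7/5, 1/5], [2/5, 1/5]].
T⁻¹A = [[-3, 23], [-13, 33]].
M = (T⁻¹A)D⁻¹ = [[5, 4], [-5, 4]].

5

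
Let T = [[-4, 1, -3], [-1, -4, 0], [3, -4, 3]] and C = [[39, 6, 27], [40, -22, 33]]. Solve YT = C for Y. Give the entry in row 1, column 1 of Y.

T is on the right of Y, so right-multiply by T⁻¹: Y = CT⁻¹.
det T = 3, so T⁻¹ = [[-4, 3, -4], [1, -1, 1], [16/3, -13/3, 17/3]].
Y = CT⁻¹ = [[39, 6, 27], [40, -22, 33]] · [[-4, 3, -4], [1, -1, 1], [16/3, -13/3, 17/3]] = [[-6, -6, 3], [-6, -1, 5]].

-6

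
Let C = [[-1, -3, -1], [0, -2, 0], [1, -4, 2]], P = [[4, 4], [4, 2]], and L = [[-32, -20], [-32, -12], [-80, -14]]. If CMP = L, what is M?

Isolating M: multiply by C⁻¹ from the left and P⁻¹ from the right, so M = C⁻¹LP⁻¹.
C has determinant 2; C⁻¹ = [[-2, 5, -1], [0, -1/2, 0], [1, -7/2, 1]].
det P = -8; the adjugate gives P⁻¹ = [[-1/4, 1/2], [1/2, -1/2]].
C⁻¹L = [[-16, -6], [16, 6], [0, 8]].
M = (C⁻¹L)P⁻¹ = [[1, -5], [-1, 5], [4, -4]].

M = [[1, -5], [-1, 5], [4, -4]]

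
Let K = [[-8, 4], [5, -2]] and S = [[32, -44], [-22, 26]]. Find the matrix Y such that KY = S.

K is on the left of Y, so left-multiply by K⁻¹: Y = K⁻¹S.
K has determinant -4; K⁻¹ = [[1/2, 1], [5/4, 2]].
Y = K⁻¹S = [[1/2, 1], [5/4, 2]] · [[32, -44], [-22, 26]] = [[-6, 4], [-4, -3]].

Y = [[-6, 4], [-4, -3]]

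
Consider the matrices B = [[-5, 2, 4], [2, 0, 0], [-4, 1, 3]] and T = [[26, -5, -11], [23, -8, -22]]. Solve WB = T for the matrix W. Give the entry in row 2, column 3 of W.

B is on the right of W, so right-multiply by B⁻¹: W = TB⁻¹.
B has determinant -4; B⁻¹ = [[0, 1/2, 0], [3/2, -1/4, -2], [-1/2, 3/4, 1]].
W = TB⁻¹ = [[26, -5, -11], [23, -8, -22]] · [[0, 1/2, 0], [3/2, -1/4, -2], [-1/2, 3/4, 1]] = [[-2, 6, -1], [-1, -3, -6]].

-6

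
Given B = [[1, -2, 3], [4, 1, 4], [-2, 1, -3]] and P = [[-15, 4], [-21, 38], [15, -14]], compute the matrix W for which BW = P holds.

W = [[1, 4], [-1, 6], [-6, 4]]

Left-multiplying both sides by B⁻¹ gives W = B⁻¹P.
det B = 3; the adjugate gives B⁻¹ = [[-7/3, -1, -11/3], [4/3, 1, 8/3], [2, 1, 3]].
W = B⁻¹P = [[-7/3, -1, -11/3], [4/3, 1, 8/3], [2, 1, 3]] · [[-15, 4], [-21, 38], [15, -14]] = [[1, 4], [-1, 6], [-6, 4]].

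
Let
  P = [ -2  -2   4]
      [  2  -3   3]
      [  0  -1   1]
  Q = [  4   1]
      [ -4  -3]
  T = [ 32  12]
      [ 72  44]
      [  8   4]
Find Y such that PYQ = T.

Left-multiply by P⁻¹ and right-multiply by Q⁻¹: Y = P⁻¹TQ⁻¹.
det P = -4, so P⁻¹ = [[0, 1/2, -3/2], [1/2, 1/2, -7/2], [1/2, 1/2, -5/2]].
det Q = -8, so Q⁻¹ = [[3/8, 1/8], [-1/2, -1/2]].
P⁻¹T = [[24, 16], [24, 14], [32, 18]].
Y = (P⁻¹T)Q⁻¹ = [[1, -5], [2, -4], [3, -5]].

Y = [[1, -5], [2, -4], [3, -5]]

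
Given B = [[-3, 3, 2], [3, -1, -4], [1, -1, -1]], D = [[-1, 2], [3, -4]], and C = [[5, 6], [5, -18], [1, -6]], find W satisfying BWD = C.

W = [[-2, -4], [3, 0], [2, -2]]

W = B⁻¹CD⁻¹ (apply B⁻¹ on the left and D⁻¹ on the right).
det B = 2; the adjugate gives B⁻¹ = [[-3/2, 1/2, -5], [-1/2, 1/2, -3], [-1, 0, -3]].
det D = -2, so D⁻¹ = [[2, 1], [3/2, 1/2]].
B⁻¹C = [[-10, 12], [-3, 6], [-8, 12]].
W = (B⁻¹C)D⁻¹ = [[-2, -4], [3, 0], [2, -2]].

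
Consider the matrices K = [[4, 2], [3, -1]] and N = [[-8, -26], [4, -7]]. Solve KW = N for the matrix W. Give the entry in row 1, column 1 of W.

Left-multiplying both sides by K⁻¹ gives W = K⁻¹N.
K has determinant -10; K⁻¹ = [[1/10, 1/5], [3/10, -2/5]].
W = K⁻¹N = [[1/10, 1/5], [3/10, -2/5]] · [[-8, -26], [4, -7]] = [[0, -4], [-4, -5]].

0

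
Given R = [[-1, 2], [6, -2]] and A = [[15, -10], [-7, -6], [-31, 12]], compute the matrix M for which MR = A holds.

M = [[-3, 2], [-5, -2], [1, -5]]

Since R sits to the right of M, M = AR⁻¹.
det R = -10, so R⁻¹ = [[1/5, 1/5], [3/5, 1/10]].
M = AR⁻¹ = [[15, -10], [-7, -6], [-31, 12]] · [[1/5, 1/5], [3/5, 1/10]] = [[-3, 2], [-5, -2], [1, -5]].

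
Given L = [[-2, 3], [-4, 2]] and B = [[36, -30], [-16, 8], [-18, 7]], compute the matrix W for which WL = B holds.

W = [[-6, -6], [0, 4], [-1, 5]]

Right-multiplying both sides by L⁻¹ gives W = BL⁻¹.
L has determinant 8; L⁻¹ = [[1/4, -3/8], [1/2, -1/4]].
W = BL⁻¹ = [[36, -30], [-16, 8], [-18, 7]] · [[1/4, -3/8], [1/2, -1/4]] = [[-6, -6], [0, 4], [-1, 5]].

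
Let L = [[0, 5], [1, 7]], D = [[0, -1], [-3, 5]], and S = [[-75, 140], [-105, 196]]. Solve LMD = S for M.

M = [[0, 0], [-3, 5]]

Isolating M: multiply by L⁻¹ from the left and D⁻¹ from the right, so M = L⁻¹SD⁻¹.
det L = -5, so L⁻¹ = [[-7/5, 1], [1/5, 0]].
det D = -3; the adjugate gives D⁻¹ = [[-5/3, -1/3], [-1, 0]].
L⁻¹S = [[0, 0], [-15, 28]].
M = (L⁻¹S)D⁻¹ = [[0, 0], [-3, 5]].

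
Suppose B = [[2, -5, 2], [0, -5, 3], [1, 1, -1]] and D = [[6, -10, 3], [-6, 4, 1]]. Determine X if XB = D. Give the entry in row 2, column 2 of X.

5

Since B sits to the right of X, X = DB⁻¹.
det B = -1; the adjugate gives B⁻¹ = [[-2, 3, 5], [-3, 4, 6], [-5, 7, 10]].
X = DB⁻¹ = [[6, -10, 3], [-6, 4, 1]] · [[-2, 3, 5], [-3, 4, 6], [-5, 7, 10]] = [[3, -1, 0], [-5, 5, 4]].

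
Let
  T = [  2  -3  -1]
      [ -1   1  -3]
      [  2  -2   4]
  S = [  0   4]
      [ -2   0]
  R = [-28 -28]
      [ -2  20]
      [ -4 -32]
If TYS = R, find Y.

Left-multiply by T⁻¹ and right-multiply by S⁻¹: Y = T⁻¹RS⁻¹.
det T = 2; the adjugate gives T⁻¹ = [[-1, 7, 5], [-1, 5, 7/2], [0, -1, -1/2]].
S has determinant 8; S⁻¹ = [[0, -1/2], [1/4, 0]].
T⁻¹R = [[-6, 8], [4, 16], [4, -4]].
Y = (T⁻¹R)S⁻¹ = [[2, 3], [4, -2], [-1, -2]].

Y = [[2, 3], [4, -2], [-1, -2]]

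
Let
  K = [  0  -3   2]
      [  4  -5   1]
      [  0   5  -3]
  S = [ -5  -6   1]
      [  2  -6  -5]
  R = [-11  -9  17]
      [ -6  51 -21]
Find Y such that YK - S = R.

Y = [[5, -4, -4], [-5, -1, 5]]

YK = R + S = [[-16, -15, 18], [-4, 45, -26]].
Since K sits to the right of Y, Y = (R + S)K⁻¹.
det K = 4; the adjugate gives K⁻¹ = [[5/2, 1/4, 7/4], [3, 0, 2], [5, 0, 3]].
Y = (R + S)K⁻¹ = [[5, -4, -4], [-5, -1, 5]].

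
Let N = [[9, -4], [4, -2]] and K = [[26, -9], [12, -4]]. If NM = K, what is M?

M = [[2, -1], [-2, 0]]

N is on the left of M, so left-multiply by N⁻¹: M = N⁻¹K.
N has determinant -2; N⁻¹ = [[1, -2], [2, -9/2]].
M = N⁻¹K = [[1, -2], [2, -9/2]] · [[26, -9], [12, -4]] = [[2, -1], [-2, 0]].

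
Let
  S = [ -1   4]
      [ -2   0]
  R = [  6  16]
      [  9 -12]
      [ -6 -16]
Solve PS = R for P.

P = [[4, -5], [-3, -3], [-4, 5]]

Right-multiplying both sides by S⁻¹ gives P = RS⁻¹.
det S = 8; the adjugate gives S⁻¹ = [[0, -1/2], [1/4, -1/8]].
P = RS⁻¹ = [[6, 16], [9, -12], [-6, -16]] · [[0, -1/2], [1/4, -1/8]] = [[4, -5], [-3, -3], [-4, 5]].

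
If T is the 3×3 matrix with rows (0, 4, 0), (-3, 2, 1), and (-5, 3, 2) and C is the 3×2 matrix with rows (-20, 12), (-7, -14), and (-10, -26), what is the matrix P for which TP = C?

P = [[-1, 5], [-5, 3], [0, -5]]

Since T multiplies P on the left, P = T⁻¹C.
det T = 4; the adjugate gives T⁻¹ = [[1/4, -2, 1], [1/4, 0, 0], [1/4, -5, 3]].
P = T⁻¹C = [[1/4, -2, 1], [1/4, 0, 0], [1/4, -5, 3]] · [[-20, 12], [-7, -14], [-10, -26]] = [[-1, 5], [-5, 3], [0, -5]].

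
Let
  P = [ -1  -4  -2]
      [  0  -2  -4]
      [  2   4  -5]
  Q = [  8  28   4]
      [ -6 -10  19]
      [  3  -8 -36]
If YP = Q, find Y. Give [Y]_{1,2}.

-6

Right-multiplying both sides by P⁻¹ gives Y = QP⁻¹.
det P = -2; the adjugate gives P⁻¹ = [[-13, 14, -6], [4, -9/2, 2], [-2, 2, -1]].
Y = QP⁻¹ = [[8, 28, 4], [-6, -10, 19], [3, -8, -36]] · [[-13, 14, -6], [4, -9/2, 2], [-2, 2, -1]] = [[0, -6, 4], [0, -1, -3], [1, 6, 2]].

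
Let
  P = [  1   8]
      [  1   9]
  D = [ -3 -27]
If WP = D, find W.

W = [[0, -3]]

Since P sits to the right of W, W = DP⁻¹.
P has determinant 1; P⁻¹ = [[9, -8], [-1, 1]].
W = DP⁻¹ = [[-3, -27]] · [[9, -8], [-1, 1]] = [[0, -3]].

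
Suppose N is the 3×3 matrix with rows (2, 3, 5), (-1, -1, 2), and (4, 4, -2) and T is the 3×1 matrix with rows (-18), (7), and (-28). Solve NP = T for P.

Left-multiplying both sides by N⁻¹ gives P = N⁻¹T.
N has determinant 6; N⁻¹ = [[-1, 13/3, 11/6], [1, -4, -3/2], [0, 2/3, 1/6]].
P = N⁻¹T = [[-1, 13/3, 11/6], [1, -4, -3/2], [0, 2/3, 1/6]] · [[-18], [7], [-28]] = [[-3], [-4], [0]].

P = [[-3], [-4], [0]]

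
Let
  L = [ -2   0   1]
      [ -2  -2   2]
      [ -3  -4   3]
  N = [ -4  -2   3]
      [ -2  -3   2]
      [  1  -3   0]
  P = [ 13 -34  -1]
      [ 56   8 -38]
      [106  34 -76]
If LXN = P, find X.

X = [[1, -1, -5], [5, 2, 2], [1, -1, 1]]

Left-multiply by L⁻¹ and right-multiply by N⁻¹: X = L⁻¹PN⁻¹.
L has determinant -2; L⁻¹ = [[-1, 2, -1], [0, 3/2, -1], [-1, 4, -2]].
N has determinant -1; N⁻¹ = [[-6, 9, -5], [-2, 3, -2], [-9, 14, -8]].
L⁻¹P = [[-7, 16, 1], [-22, -22, 19], [-1, -2, 1]].
X = (L⁻¹P)N⁻¹ = [[1, -1, -5], [5, 2, 2], [1, -1, 1]].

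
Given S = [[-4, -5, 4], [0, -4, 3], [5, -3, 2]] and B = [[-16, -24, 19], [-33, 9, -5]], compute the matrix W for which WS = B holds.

Right-multiplying both sides by S⁻¹ gives W = BS⁻¹.
det S = 1; the adjugate gives S⁻¹ = [[1, -2, 1], [15, -28, 12], [20, -37, 16]].
W = BS⁻¹ = [[-16, -24, 19], [-33, 9, -5]] · [[1, -2, 1], [15, -28, 12], [20, -37, 16]] = [[4, 1, 0], [2, -1, -5]].

W = [[4, 1, 0], [2, -1, -5]]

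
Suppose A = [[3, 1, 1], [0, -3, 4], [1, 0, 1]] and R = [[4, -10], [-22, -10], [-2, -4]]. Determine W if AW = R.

W = [[2, -6], [2, 6], [-4, 2]]

Since A multiplies W on the left, W = A⁻¹R.
det A = -2, so A⁻¹ = [[3/2, 1/2, -7/2], [-2, -1, 6], [-3/2, -1/2, 9/2]].
W = A⁻¹R = [[3/2, 1/2, -7/2], [-2, -1, 6], [-3/2, -1/2, 9/2]] · [[4, -10], [-22, -10], [-2, -4]] = [[2, -6], [2, 6], [-4, 2]].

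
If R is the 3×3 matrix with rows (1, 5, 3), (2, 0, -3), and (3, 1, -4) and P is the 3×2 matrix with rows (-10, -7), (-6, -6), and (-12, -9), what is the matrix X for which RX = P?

X = [[3, -6], [-5, 1], [4, -2]]

Since R multiplies X on the left, X = R⁻¹P.
det R = 4; the adjugate gives R⁻¹ = [[3/4, 23/4, -15/4], [-1/4, -13/4, 9/4], [1/2, 7/2, -5/2]].
X = R⁻¹P = [[3/4, 23/4, -15/4], [-1/4, -13/4, 9/4], [1/2, 7/2, -5/2]] · [[-10, -7], [-6, -6], [-12, -9]] = [[3, -6], [-5, 1], [4, -2]].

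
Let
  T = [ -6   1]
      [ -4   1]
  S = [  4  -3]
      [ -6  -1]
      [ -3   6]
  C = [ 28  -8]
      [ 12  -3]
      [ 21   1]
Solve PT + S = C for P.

PT = C − S = [[24, -5], [18, -2], [24, -5]].
T is on the right of P, so right-multiply by T⁻¹: P = (C − S)T⁻¹.
det T = -2, so T⁻¹ = [[-1/2, 1/2], [-2, 3]].
P = (C − S)T⁻¹ = [[-2, -3], [-5, 3], [-2, -3]].

P = [[-2, -3], [-5, 3], [-2, -3]]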